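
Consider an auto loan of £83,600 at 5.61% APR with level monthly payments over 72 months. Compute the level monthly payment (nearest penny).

At 5.61% the monthly rate is 0.0046750, so the payment is 83,600 × 0.0046750 / (1 − 1.0046750^−72) = £1,370.15.

£1,370.15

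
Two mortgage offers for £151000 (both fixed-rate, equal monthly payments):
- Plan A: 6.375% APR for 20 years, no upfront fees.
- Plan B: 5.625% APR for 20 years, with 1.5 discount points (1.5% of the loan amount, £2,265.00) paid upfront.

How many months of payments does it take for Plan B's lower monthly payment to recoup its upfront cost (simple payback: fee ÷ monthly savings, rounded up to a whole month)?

Plan A: at 6.375% the monthly rate is 0.0053125, so the payment is 151,000 × 0.0053125 / (1 − 1.0053125^−240) = £1,114.73.
Plan B: monthly rate = 5.625%/12 = 0.0046875; payment = 151,000 × 0.0046875 / (1 − (1+0.0046875)^−240) = £1,049.40.
Monthly savings = £1,114.73 − £1,049.40 = £65.33.
Break-even = £2,265.00 / £65.33 = 34.67 → 35 months.

35 months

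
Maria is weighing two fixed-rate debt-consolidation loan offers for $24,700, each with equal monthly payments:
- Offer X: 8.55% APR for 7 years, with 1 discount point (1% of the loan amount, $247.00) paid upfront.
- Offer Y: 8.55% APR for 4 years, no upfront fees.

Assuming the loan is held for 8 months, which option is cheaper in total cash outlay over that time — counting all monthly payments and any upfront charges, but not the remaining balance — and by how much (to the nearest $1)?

Offer X by $1,494

Offer X: monthly rate = 8.55%/12 = 0.0071250; payment = 24,700 × 0.0071250 / (1 − (1+0.0071250)^−84) = $391.78.
Offer Y: monthly rate = 8.55%/12 = 0.0071250; payment = 24,700 × 0.0071250 / (1 − (1+0.0071250)^−48) = $609.40.
Over 8 months: Offer X costs 8 × $391.78 + $247.00 = $3,381.24; Offer Y costs 8 × $609.40 = $4,875.20.
Offer X is cheaper by $4,875.20 − $3,381.24 = $1,493.96.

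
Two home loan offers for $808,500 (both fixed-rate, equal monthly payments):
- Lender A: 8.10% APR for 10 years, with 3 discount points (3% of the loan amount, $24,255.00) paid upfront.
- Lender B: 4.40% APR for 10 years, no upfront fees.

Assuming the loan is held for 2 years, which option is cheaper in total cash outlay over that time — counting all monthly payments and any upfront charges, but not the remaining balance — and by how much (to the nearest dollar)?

Lender B by $60,540

Lender A: at 8.10% the monthly rate is 0.0067500, so the payment is 808,500 × 0.0067500 / (1 − 1.0067500^−120) = $9,852.11.
Lender B: monthly rate = 4.4%/12 = 0.0036667; payment = 808,500 × 0.0036667 / (1 − (1+0.0036667)^−120) = $8,340.25.
Over 24 months: Lender A costs 24 × $9,852.11 + $24,255.00 = $260,705.64; Lender B costs 24 × $8,340.25 = $200,166.00.
Lender B is cheaper by $260,705.64 − $200,166.00 = $60,539.64.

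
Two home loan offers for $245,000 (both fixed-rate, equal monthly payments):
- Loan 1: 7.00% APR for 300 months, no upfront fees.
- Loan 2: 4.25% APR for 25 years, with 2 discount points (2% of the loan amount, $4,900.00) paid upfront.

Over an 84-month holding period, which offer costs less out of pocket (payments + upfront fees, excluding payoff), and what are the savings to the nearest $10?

Loan 1: at 7.00% the monthly rate is 0.0058333, so the payment is 245,000 × 0.0058333 / (1 − 1.0058333^−300) = $1,731.61.
Loan 2: monthly rate = 4.25%/12 = 0.0035417; payment = 245,000 × 0.0035417 / (1 − (1+0.0035417)^−300) = $1,327.26.
Over 84 months: Loan 1 costs 84 × $1,731.61 = $145,455.24; Loan 2 costs 84 × $1,327.26 + $4,900.00 = $116,389.84.
Loan 2 is cheaper by $145,455.24 − $116,389.84 = $29,065.40.

Loan 2 by $29,070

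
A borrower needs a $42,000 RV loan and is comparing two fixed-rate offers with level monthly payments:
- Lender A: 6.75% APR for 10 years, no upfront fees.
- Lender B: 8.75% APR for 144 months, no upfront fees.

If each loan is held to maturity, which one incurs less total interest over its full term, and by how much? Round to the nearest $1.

Lender A: at 6.75% the monthly rate is 0.0056250, so the payment is 42,000 × 0.0056250 / (1 − 1.0056250^−120) = $482.26.
Total interest on Lender A = 120 × $482.26 − $42,000 = $15,871.20.
Lender B: monthly rate = 8.75%/12 = 0.0072917; payment = 42,000 × 0.0072917 / (1 − (1+0.0072917)^−144) = $472.08.
Total interest on Lender B = 144 × $472.08 − $42,000 = $25,979.52.
Lender A is lower by $10,108.32.

Lender A by $10,108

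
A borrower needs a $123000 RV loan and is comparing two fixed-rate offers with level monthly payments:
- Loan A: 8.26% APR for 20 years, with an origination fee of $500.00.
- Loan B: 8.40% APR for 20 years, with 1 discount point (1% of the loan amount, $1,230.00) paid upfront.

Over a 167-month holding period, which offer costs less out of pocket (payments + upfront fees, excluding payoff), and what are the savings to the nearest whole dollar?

Loan A: at 8.26% the monthly rate is 0.0068833, so the payment is 123,000 × 0.0068833 / (1 − 1.0068833^−240) = $1,048.81.
Loan B: monthly rate = 8.4%/12 = 0.0070000; payment = 123,000 × 0.0070000 / (1 − (1+0.0070000)^−240) = $1,059.65.
Over 167 months: Loan A costs 167 × $1,048.81 + $500.00 = $175,651.27; Loan B costs 167 × $1,059.65 + $1,230.00 = $178,191.55.
Loan A is cheaper by $178,191.55 − $175,651.27 = $2,540.28.

Loan A by $2,540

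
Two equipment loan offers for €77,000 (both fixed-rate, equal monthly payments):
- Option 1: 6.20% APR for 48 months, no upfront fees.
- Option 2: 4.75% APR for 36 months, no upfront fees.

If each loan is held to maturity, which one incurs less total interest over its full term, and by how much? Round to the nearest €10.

Option 1: at 6.20% the monthly rate is 0.0051667, so the payment is 77,000 × 0.0051667 / (1 − 1.0051667^−48) = €1,815.42.
Total interest on Option 1 = 48 × €1,815.42 − €77,000 = €10,140.16.
Option 2: at 4.75% the monthly rate is 0.0039583, so the payment is 77,000 × 0.0039583 / (1 − 1.0039583^−36) = €2,299.13.
Total interest on Option 2 = 36 × €2,299.13 − €77,000 = €5,768.68.
Option 2 is lower by €4,371.48.

Option 2 by €4,370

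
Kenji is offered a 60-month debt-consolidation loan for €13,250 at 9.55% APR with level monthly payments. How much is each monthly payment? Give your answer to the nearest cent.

Monthly rate = 9.55%/12 = 0.0079583; payment = 13,250 × 0.0079583 / (1 − (1+0.0079583)^−60) = €278.60.

€278.60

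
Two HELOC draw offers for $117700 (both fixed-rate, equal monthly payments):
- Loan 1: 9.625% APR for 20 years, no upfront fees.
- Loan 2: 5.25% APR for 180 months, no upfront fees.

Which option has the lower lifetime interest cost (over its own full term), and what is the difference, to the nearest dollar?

Loan 2 by $95,309

Loan 1: monthly rate = 9.625%/12 = 0.0080208; payment = 117,700 × 0.0080208 / (1 − (1+0.0080208)^−240) = $1,106.74.
Total interest on Loan 1 = 240 × $1,106.74 − $117,700 = $147,917.60.
Loan 2: at 5.25% the monthly rate is 0.0043750, so the payment is 117,700 × 0.0043750 / (1 − 1.0043750^−180) = $946.16.
Total interest on Loan 2 = 180 × $946.16 − $117,700 = $52,608.80.
Loan 2 is lower by $95,308.80.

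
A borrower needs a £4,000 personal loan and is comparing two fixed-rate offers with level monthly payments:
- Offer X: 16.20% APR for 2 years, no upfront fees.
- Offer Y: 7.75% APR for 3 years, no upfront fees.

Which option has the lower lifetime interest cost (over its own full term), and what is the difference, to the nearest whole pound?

Offer Y by £214

Offer X: monthly rate = 16.2%/12 = 0.0135000; payment = 4,000 × 0.0135000 / (1 − (1+0.0135000)^−24) = £196.23.
Total interest on Offer X = 24 × £196.23 − £4,000 = £709.52.
Offer Y: at 7.75% the monthly rate is 0.0064583, so the payment is 4,000 × 0.0064583 / (1 − 1.0064583^−36) = £124.88.
Total interest on Offer Y = 36 × £124.88 − £4,000 = £495.68.
Offer Y is lower by £213.84.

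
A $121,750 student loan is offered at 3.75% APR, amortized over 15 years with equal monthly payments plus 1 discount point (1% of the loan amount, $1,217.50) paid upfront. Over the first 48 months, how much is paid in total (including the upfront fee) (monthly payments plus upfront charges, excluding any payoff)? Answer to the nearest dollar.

$43,716

At 3.75% the monthly rate is 0.0031250, so the payment is 121,750 × 0.0031250 / (1 − 1.0031250^−180) = $885.39.
Total outlay = 48 × $885.39 + $1,217.50 = $43,716.22.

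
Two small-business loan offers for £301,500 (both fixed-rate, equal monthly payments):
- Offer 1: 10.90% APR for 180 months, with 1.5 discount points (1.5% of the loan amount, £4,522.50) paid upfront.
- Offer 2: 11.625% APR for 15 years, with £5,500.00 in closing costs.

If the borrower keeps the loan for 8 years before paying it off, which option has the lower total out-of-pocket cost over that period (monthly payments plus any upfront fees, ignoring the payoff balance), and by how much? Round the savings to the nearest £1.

Offer 1 by £14,241

Offer 1: monthly rate = 10.9%/12 = 0.0090833; payment = 301,500 × 0.0090833 / (1 − (1+0.0090833)^−180) = £3,407.93.
Offer 2: monthly rate = 11.625%/12 = 0.0096875; payment = 301,500 × 0.0096875 / (1 − (1+0.0096875)^−180) = £3,546.09.
Over 96 months: Offer 1 costs 96 × £3,407.93 + £4,522.50 = £331,683.78; Offer 2 costs 96 × £3,546.09 + £5,500.00 = £345,924.64.
Offer 1 is cheaper by £345,924.64 − £331,683.78 = £14,240.86.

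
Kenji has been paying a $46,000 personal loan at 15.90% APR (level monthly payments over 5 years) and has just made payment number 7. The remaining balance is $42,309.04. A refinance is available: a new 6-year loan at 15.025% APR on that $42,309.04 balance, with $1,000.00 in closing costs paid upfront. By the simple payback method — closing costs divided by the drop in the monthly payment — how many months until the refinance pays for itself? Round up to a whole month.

Current payment = 46,000 × 15.9%/12 / (1 − (1+0.0132500)^−60) = $1,116.19.
Refinanced payment = 42,309.04 × 0.0125208 / (1 − (1+0.0125208)^−72) = $895.20.
Monthly savings = $1,116.19 − $895.20 = $220.99.
Break-even = $1,000.00 / $220.99 = 4.53 → 5 months.

5 months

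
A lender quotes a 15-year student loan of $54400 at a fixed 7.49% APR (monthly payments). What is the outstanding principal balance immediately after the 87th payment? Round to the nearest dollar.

$35,476

With monthly rate i = 7.49%/12 = 0.0062417, the balance after k of n payments is P · [(1+i)^n − (1+i)^k] / [(1+i)^n − 1].
(1+0.0062417)^180 = 3.06487954 and (1+0.0062417)^87 = 1.71830326, so the balance is 54,400 × (3.06487954 − 1.71830326) / (3.06487954 − 1) = $35,476.04.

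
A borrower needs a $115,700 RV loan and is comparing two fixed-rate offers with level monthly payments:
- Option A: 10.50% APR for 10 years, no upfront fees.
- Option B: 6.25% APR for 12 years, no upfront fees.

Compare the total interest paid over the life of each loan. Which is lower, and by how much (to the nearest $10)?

Option B by $22,600

Option A: monthly rate = 10.5%/12 = 0.0087500; payment = 115,700 × 0.0087500 / (1 − (1+0.0087500)^−120) = $1,561.20.
Total interest on Option A = 120 × $1,561.20 − $115,700 = $71,644.00.
Option B: monthly rate = 6.25%/12 = 0.0052083; payment = 115,700 × 0.0052083 / (1 − (1+0.0052083)^−144) = $1,144.08.
Total interest on Option B = 144 × $1,144.08 − $115,700 = $49,047.52.
Option B is lower by $22,596.48.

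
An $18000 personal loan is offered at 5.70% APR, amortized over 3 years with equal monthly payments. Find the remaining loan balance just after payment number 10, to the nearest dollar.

With monthly rate i = 5.7%/12 = 0.0047500, the balance after k of n payments is P · [(1+i)^n − (1+i)^k] / [(1+i)^n − 1].
(1+0.0047500)^36 = 1.18601050 and (1+0.0047500)^10 = 1.04852828, so the balance is 18,000 × (1.18601050 − 1.04852828) / (1.18601050 − 1) = $13,303.98.

$13,304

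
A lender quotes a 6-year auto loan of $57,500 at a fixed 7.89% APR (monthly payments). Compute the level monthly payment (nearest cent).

$1,005.08

Monthly rate = 7.89%/12 = 0.0065750; payment = 57,500 × 0.0065750 / (1 − (1+0.0065750)^−72) = $1,005.08.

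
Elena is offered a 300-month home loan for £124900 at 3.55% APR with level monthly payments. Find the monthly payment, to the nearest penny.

At 3.55% the monthly rate is 0.0029583, so the payment is 124,900 × 0.0029583 / (1 − 1.0029583^−300) = £628.63.

£628.63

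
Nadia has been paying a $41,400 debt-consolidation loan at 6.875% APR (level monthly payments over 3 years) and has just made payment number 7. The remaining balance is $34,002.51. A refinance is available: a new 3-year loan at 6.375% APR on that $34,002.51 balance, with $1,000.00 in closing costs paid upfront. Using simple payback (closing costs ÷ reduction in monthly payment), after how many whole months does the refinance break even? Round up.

5 months

Current payment = 41,400 × 6.875%/12 / (1 − (1+0.0057292)^−36) = $1,275.95.
Refinanced payment = 34,002.51 × 0.0053125 / (1 − (1+0.0053125)^−36) = $1,040.21.
Monthly savings = $1,275.95 − $1,040.21 = $235.74.
Break-even = $1,000.00 / $235.74 = 4.24 → 5 months.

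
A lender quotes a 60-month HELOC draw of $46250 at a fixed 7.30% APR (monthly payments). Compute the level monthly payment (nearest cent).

$922.37

Monthly rate = 7.3%/12 = 0.0060833; payment = 46,250 × 0.0060833 / (1 − (1+0.0060833)^−60) = $922.37.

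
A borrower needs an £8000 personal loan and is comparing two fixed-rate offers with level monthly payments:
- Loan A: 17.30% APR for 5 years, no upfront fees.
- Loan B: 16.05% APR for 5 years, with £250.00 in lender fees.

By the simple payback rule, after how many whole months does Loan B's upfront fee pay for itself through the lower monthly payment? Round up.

47 months

Loan A: at 17.30% the monthly rate is 0.0144167, so the payment is 8,000 × 0.0144167 / (1 − 1.0144167^−60) = £200.11.
Loan B: monthly rate = 16.05%/12 = 0.0133750; payment = 8,000 × 0.0133750 / (1 − (1+0.0133750)^−60) = £194.76.
Monthly savings = £200.11 − £194.76 = £5.35.
Break-even = £250.00 / £5.35 = 46.73 → 47 months.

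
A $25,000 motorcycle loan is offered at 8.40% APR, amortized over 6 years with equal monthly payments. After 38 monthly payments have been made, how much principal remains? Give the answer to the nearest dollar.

$13,369

With monthly rate i = 8.4%/12 = 0.0070000, the balance after k of n payments is P · [(1+i)^n − (1+i)^k] / [(1+i)^n − 1].
(1+0.0070000)^72 = 1.65242547 and (1+0.0070000)^38 = 1.30352655, so the balance is 25,000 × (1.65242547 − 1.30352655) / (1.65242547 − 1) = $13,369.30.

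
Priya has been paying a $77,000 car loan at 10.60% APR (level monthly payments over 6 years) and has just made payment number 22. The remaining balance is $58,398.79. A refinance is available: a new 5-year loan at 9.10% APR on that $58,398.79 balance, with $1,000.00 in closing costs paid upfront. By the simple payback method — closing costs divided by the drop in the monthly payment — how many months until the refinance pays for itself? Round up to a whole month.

Current payment = 77,000 × 10.6%/12 / (1 − (1+0.0088333)^−72) = $1,449.90.
Refinanced payment = 58,398.79 × 0.0075833 / (1 − (1+0.0075833)^−60) = $1,215.10.
Monthly savings = $1,449.90 − $1,215.10 = $234.80.
Break-even = $1,000.00 / $234.80 = 4.26 → 5 months.

5 months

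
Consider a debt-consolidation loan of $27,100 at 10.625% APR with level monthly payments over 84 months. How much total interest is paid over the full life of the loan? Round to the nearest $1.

At 10.625% the monthly rate is 0.0088542, so the payment is 27,100 × 0.0088542 / (1 − 1.0088542^−84) = $458.69.
Total paid = 84 × $458.69 = $38,529.96; interest = $38,529.96 − $27,100 = $11,429.96.

$11,430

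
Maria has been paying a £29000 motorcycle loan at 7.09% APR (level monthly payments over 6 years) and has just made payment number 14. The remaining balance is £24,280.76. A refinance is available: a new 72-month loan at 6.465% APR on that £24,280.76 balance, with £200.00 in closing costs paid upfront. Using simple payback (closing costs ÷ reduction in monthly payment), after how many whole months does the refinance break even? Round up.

Current payment = 29,000 × 7.09%/12 / (1 − (1+0.0059083)^−72) = £495.68.
Refinanced payment = 24,280.76 × 0.0053875 / (1 − (1+0.0053875)^−72) = £407.75.
Monthly savings = £495.68 − £407.75 = £87.93.
Break-even = £200.00 / £87.93 = 2.27 → 3 months.

3 months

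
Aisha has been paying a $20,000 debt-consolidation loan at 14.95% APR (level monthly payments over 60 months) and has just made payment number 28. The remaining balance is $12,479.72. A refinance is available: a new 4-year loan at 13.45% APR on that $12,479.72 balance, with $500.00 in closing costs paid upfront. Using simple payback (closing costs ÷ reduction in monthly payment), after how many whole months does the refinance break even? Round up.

4 months

Current payment = 20,000 × 14.95%/12 / (1 − (1+0.0124583)^−60) = $475.27.
Refinanced payment = 12,479.72 × 0.0112083 / (1 − (1+0.0112083)^−48) = $337.59.
Monthly savings = $475.27 − $337.59 = $137.68.
Break-even = $500.00 / $137.68 = 3.63 → 4 months.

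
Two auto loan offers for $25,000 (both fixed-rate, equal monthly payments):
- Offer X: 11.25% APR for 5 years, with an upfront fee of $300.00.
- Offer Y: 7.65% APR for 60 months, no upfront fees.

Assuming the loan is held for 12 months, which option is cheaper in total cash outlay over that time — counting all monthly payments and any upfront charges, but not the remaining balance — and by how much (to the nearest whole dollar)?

Offer X: monthly rate = 11.25%/12 = 0.0093750; payment = 25,000 × 0.0093750 / (1 − (1+0.0093750)^−60) = $546.68.
Offer Y: monthly rate = 7.65%/12 = 0.0063750; payment = 25,000 × 0.0063750 / (1 − (1+0.0063750)^−60) = $502.73.
Over 12 months: Offer X costs 12 × $546.68 + $300.00 = $6,860.16; Offer Y costs 12 × $502.73 = $6,032.76.
Offer Y is cheaper by $6,860.16 − $6,032.76 = $827.40.

Offer Y by $827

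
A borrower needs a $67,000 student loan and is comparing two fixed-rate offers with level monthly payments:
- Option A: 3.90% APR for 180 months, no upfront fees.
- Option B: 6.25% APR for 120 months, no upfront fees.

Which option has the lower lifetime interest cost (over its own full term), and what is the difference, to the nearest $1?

Option A by $1,670

Option A: monthly rate = 3.9%/12 = 0.0032500; payment = 67,000 × 0.0032500 / (1 − (1+0.0032500)^−180) = $492.24.
Total interest on Option A = 180 × $492.24 − $67,000 = $21,603.20.
Option B: monthly rate = 6.25%/12 = 0.0052083; payment = 67,000 × 0.0052083 / (1 − (1+0.0052083)^−120) = $752.28.
Total interest on Option B = 120 × $752.28 − $67,000 = $23,273.60.
Option A is lower by $1,670.40.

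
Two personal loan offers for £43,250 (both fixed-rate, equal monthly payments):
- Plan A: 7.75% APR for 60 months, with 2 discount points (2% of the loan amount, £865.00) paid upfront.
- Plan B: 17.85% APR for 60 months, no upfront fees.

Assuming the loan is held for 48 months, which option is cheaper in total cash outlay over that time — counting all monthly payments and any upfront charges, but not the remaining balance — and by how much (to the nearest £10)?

Plan A: at 7.75% the monthly rate is 0.0064583, so the payment is 43,250 × 0.0064583 / (1 − 1.0064583^−60) = £871.79.
Plan B: monthly rate = 17.85%/12 = 0.0148750; payment = 43,250 × 0.0148750 / (1 − (1+0.0148750)^−60) = £1,094.74.
Over 48 months: Plan A costs 48 × £871.79 + £865.00 = £42,710.92; Plan B costs 48 × £1,094.74 = £52,547.52.
Plan A is cheaper by £52,547.52 − £42,710.92 = £9,836.60.

Plan A by £9,840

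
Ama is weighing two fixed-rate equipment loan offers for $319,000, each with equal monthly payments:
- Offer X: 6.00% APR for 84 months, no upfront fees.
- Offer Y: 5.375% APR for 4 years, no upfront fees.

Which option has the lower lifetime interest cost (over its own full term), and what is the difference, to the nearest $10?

Offer X: at 6.00% the monthly rate is 0.0050000, so the payment is 319,000 × 0.0050000 / (1 − 1.0050000^−84) = $4,660.13.
Total interest on Offer X = 84 × $4,660.13 − $319,000 = $72,450.92.
Offer Y: monthly rate = 5.375%/12 = 0.0044792; payment = 319,000 × 0.0044792 / (1 − (1+0.0044792)^−48) = $7,400.66.
Total interest on Offer Y = 48 × $7,400.66 − $319,000 = $36,231.68.
Offer Y is lower by $36,219.24.

Offer Y by $36,220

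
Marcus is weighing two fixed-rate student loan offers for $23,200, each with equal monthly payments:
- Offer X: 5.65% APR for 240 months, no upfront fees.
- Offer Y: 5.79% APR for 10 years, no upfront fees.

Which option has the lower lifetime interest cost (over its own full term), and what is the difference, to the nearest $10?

Offer Y by $8,160

Offer X: at 5.65% the monthly rate is 0.0047083, so the payment is 23,200 × 0.0047083 / (1 − 1.0047083^−240) = $161.56.
Total interest on Offer X = 240 × $161.56 − $23,200 = $15,574.40.
Offer Y: at 5.79% the monthly rate is 0.0048250, so the payment is 23,200 × 0.0048250 / (1 − 1.0048250^−120) = $255.13.
Total interest on Offer Y = 120 × $255.13 − $23,200 = $7,415.60.
Offer Y is lower by $8,158.80.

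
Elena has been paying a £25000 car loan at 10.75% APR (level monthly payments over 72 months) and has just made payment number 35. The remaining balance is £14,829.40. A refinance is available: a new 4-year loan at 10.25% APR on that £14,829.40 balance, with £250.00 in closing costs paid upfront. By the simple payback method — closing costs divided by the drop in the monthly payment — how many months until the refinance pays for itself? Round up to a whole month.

Current payment = 25,000 × 10.75%/12 / (1 − (1+0.0089583)^−72) = £472.66.
Refinanced payment = 14,829.40 × 0.0085417 / (1 − (1+0.0085417)^−48) = £377.89.
Monthly savings = £472.66 − £377.89 = £94.77.
Break-even = £250.00 / £94.77 = 2.64 → 3 months.

3 months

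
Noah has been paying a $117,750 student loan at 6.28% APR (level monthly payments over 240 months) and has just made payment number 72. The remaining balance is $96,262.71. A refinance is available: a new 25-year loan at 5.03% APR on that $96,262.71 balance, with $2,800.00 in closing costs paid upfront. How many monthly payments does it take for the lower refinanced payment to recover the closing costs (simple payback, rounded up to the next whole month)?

Current payment = 117,750 × 6.28%/12 / (1 − (1+0.0052333)^−240) = $862.73.
Refinanced payment = 96,262.71 × 0.0041917 / (1 − (1+0.0041917)^−300) = $564.43.
Monthly savings = $862.73 − $564.43 = $298.30.
Break-even = $2,800.00 / $298.30 = 9.39 → 10 months.

10 months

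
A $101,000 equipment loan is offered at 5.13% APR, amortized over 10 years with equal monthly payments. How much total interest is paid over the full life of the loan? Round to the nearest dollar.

Monthly rate = 5.13%/12 = 0.0042750; payment = 101,000 × 0.0042750 / (1 − (1+0.0042750)^−120) = $1,077.69.
Total paid = 120 × $1,077.69 = $129,322.80; interest = $129,322.80 − $101,000 = $28,322.80.

$28,323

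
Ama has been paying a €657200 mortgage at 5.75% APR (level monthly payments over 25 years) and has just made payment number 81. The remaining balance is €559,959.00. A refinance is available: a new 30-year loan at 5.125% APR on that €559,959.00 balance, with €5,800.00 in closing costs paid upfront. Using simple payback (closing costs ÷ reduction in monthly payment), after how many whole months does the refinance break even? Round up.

6 months

Current payment = 657,200 × 5.75%/12 / (1 − (1+0.0047917)^−300) = €4,134.49.
Refinanced payment = 559,959.00 × 0.0042708 / (1 − (1+0.0042708)^−360) = €3,048.90.
Monthly savings = €4,134.49 − €3,048.90 = €1,085.59.
Break-even = €5,800.00 / €1,085.59 = 5.34 → 6 months.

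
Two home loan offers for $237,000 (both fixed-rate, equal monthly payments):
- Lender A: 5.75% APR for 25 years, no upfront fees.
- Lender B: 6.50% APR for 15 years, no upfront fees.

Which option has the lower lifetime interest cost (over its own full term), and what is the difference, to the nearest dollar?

Lender A: at 5.75% the monthly rate is 0.0047917, so the payment is 237,000 × 0.0047917 / (1 − 1.0047917^−300) = $1,490.98.
Total interest on Lender A = 300 × $1,490.98 − $237,000 = $210,294.00.
Lender B: monthly rate = 6.5%/12 = 0.0054167; payment = 237,000 × 0.0054167 / (1 − (1+0.0054167)^−180) = $2,064.52.
Total interest on Lender B = 180 × $2,064.52 − $237,000 = $134,613.60.
Lender B is lower by $75,680.40.

Lender B by $75,680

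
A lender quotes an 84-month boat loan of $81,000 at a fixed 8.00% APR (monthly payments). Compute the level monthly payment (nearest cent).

$1,262.48

At 8.00% the monthly rate is 0.0066667, so the payment is 81,000 × 0.0066667 / (1 − 1.0066667^−84) = $1,262.48.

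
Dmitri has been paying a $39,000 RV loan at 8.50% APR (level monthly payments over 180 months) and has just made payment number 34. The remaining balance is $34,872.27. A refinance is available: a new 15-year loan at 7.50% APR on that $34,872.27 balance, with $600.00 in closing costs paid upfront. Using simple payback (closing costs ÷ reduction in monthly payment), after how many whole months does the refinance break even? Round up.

10 months

Current payment = 39,000 × 8.5%/12 / (1 − (1+0.0070833)^−180) = $384.05.
Refinanced payment = 34,872.27 × 0.0062500 / (1 − (1+0.0062500)^−180) = $323.27.
Monthly savings = $384.05 − $323.27 = $60.78.
Break-even = $600.00 / $60.78 = 9.87 → 10 months.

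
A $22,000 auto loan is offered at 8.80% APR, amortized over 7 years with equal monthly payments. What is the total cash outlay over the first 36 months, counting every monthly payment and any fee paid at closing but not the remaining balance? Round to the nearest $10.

At 8.80% the monthly rate is 0.0073333, so the payment is 22,000 × 0.0073333 / (1 − 1.0073333^−84) = $351.73.
Total outlay = 36 × $351.73 = $12,662.28.

$12,660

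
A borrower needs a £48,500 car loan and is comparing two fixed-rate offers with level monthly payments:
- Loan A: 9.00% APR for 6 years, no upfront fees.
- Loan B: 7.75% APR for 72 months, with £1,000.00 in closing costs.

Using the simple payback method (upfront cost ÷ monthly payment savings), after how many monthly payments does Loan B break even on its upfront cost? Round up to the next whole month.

34 months

Loan A: at 9.00% the monthly rate is 0.0075000, so the payment is 48,500 × 0.0075000 / (1 − 1.0075000^−72) = £874.24.
Loan B: at 7.75% the monthly rate is 0.0064583, so the payment is 48,500 × 0.0064583 / (1 − 1.0064583^−72) = £844.45.
Monthly savings = £874.24 − £844.45 = £29.79.
Break-even = £1,000.00 / £29.79 = 33.57 → 34 months.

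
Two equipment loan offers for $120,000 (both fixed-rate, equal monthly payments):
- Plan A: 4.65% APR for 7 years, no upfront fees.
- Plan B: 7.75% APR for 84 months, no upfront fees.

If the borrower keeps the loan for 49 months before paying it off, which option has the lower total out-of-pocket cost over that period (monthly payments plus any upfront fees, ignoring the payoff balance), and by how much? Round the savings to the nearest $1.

Plan A: at 4.65% the monthly rate is 0.0038750, so the payment is 120,000 × 0.0038750 / (1 − 1.0038750^−84) = $1,676.40.
Plan B: at 7.75% the monthly rate is 0.0064583, so the payment is 120,000 × 0.0064583 / (1 − 1.0064583^−84) = $1,855.43.
Over 49 months: Plan A costs 49 × $1,676.40 = $82,143.60; Plan B costs 49 × $1,855.43 = $90,916.07.
Plan A is cheaper by $90,916.07 − $82,143.60 = $8,772.47.

Plan A by $8,772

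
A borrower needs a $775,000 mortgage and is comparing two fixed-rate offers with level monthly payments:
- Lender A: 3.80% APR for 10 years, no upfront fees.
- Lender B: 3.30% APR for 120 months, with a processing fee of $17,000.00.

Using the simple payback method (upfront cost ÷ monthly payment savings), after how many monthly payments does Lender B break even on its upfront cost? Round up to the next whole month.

94 months

Lender A: monthly rate = 3.8%/12 = 0.0031667; payment = 775,000 × 0.0031667 / (1 − (1+0.0031667)^−120) = $7,773.04.
Lender B: at 3.30% the monthly rate is 0.0027500, so the payment is 775,000 × 0.0027500 / (1 − 1.0027500^−120) = $7,591.26.
Monthly savings = $7,773.04 − $7,591.26 = $181.78.
Break-even = $17,000.00 / $181.78 = 93.52 → 94 months.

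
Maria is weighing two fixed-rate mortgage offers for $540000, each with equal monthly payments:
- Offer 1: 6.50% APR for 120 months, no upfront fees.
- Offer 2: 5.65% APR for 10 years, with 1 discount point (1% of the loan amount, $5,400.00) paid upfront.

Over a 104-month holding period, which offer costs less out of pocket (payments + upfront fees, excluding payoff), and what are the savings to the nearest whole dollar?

Offer 1: at 6.50% the monthly rate is 0.0054167, so the payment is 540,000 × 0.0054167 / (1 − 1.0054167^−120) = $6,131.59.
Offer 2: monthly rate = 5.65%/12 = 0.0047083; payment = 540,000 × 0.0047083 / (1 − (1+0.0047083)^−120) = $5,900.64.
Over 104 months: Offer 1 costs 104 × $6,131.59 = $637,685.36; Offer 2 costs 104 × $5,900.64 + $5,400.00 = $619,066.56.
Offer 2 is cheaper by $637,685.36 − $619,066.56 = $18,618.80.

Offer 2 by $18,619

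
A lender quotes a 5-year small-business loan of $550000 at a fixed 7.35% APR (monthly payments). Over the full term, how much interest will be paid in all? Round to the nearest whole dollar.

$108,903

At 7.35% the monthly rate is 0.0061250, so the payment is 550,000 × 0.0061250 / (1 − 1.0061250^−60) = $10,981.71.
Total paid = 60 × $10,981.71 = $658,902.60; interest = $658,902.60 − $550,000 = $108,902.60.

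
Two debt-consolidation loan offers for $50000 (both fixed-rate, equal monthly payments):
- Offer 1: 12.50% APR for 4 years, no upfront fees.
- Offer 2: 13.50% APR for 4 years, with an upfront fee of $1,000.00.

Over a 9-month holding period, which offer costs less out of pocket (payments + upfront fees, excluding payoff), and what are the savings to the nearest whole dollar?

Offer 1 by $1,223

Offer 1: monthly rate = 12.5%/12 = 0.0104167; payment = 50,000 × 0.0104167 / (1 − (1+0.0104167)^−48) = $1,329.00.
Offer 2: monthly rate = 13.5%/12 = 0.0112500; payment = 50,000 × 0.0112500 / (1 − (1+0.0112500)^−48) = $1,353.82.
Over 9 months: Offer 1 costs 9 × $1,329.00 = $11,961.00; Offer 2 costs 9 × $1,353.82 + $1,000.00 = $13,184.38.
Offer 1 is cheaper by $13,184.38 − $11,961.00 = $1,223.38.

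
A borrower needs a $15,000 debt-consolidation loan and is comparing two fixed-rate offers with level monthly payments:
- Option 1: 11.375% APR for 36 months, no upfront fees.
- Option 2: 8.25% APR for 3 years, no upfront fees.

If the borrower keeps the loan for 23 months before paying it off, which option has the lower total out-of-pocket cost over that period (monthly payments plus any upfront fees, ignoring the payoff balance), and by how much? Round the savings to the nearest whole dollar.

Option 1: monthly rate = 11.375%/12 = 0.0094792; payment = 15,000 × 0.0094792 / (1 − (1+0.0094792)^−36) = $493.75.
Option 2: monthly rate = 8.25%/12 = 0.0068750; payment = 15,000 × 0.0068750 / (1 − (1+0.0068750)^−36) = $471.78.
Over 23 months: Option 1 costs 23 × $493.75 = $11,356.25; Option 2 costs 23 × $471.78 = $10,850.94.
Option 2 is cheaper by $11,356.25 − $10,850.94 = $505.31.

Option 2 by $505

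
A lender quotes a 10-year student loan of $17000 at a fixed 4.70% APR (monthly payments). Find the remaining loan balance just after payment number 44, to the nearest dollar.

With monthly rate i = 4.7%/12 = 0.0039167, the balance after k of n payments is P · [(1+i)^n − (1+i)^k] / [(1+i)^n − 1].
(1+0.0039167)^120 = 1.59852604 and (1+0.0039167)^44 = 1.18767394, so the balance is 17,000 × (1.59852604 − 1.18767394) / (1.59852604 − 1) = $11,669.48.

$11,669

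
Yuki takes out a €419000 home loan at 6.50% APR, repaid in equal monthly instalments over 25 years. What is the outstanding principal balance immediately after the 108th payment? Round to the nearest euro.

€337,171

With monthly rate i = 6.5%/12 = 0.0054167, the balance after k of n payments is P · [(1+i)^n − (1+i)^k] / [(1+i)^n − 1].
(1+0.0054167)^300 = 5.05619784 and (1+0.0054167)^108 = 1.79215951, so the balance is 419,000 × (5.05619784 − 1.79215951) / (5.05619784 − 1) = €337,170.95.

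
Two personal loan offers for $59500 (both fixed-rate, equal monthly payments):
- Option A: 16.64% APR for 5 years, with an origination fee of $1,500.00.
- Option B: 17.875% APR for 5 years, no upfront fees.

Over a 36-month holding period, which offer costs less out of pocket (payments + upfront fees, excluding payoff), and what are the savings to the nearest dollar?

Option A: monthly rate = 16.64%/12 = 0.0138667; payment = 59,500 × 0.0138667 / (1 − (1+0.0138667)^−60) = $1,467.24.
Option B: at 17.875% the monthly rate is 0.0148958, so the payment is 59,500 × 0.0148958 / (1 − 1.0148958^−60) = $1,506.87.
Over 36 months: Option A costs 36 × $1,467.24 + $1,500.00 = $54,320.64; Option B costs 36 × $1,506.87 = $54,247.32.
Option B is cheaper by $54,320.64 − $54,247.32 = $73.32.

Option B by $73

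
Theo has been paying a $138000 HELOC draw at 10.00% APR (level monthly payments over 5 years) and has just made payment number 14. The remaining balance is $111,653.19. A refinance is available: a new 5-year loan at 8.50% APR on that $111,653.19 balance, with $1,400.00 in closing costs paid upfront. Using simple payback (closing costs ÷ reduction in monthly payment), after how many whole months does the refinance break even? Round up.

Current payment = 138,000 × 10%/12 / (1 − (1+0.0083333)^−60) = $2,932.09.
Refinanced payment = 111,653.19 × 0.0070833 / (1 − (1+0.0070833)^−60) = $2,290.74.
Monthly savings = $2,932.09 − $2,290.74 = $641.35.
Break-even = $1,400.00 / $641.35 = 2.18 → 3 months.

3 months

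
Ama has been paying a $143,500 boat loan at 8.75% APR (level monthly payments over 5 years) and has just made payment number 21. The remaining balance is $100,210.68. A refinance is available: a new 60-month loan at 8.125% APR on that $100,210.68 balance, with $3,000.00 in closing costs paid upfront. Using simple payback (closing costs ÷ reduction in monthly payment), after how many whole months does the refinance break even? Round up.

4 months

Current payment = 143,500 × 8.75%/12 / (1 − (1+0.0072917)^−60) = $2,961.44.
Refinanced payment = 100,210.68 × 0.0067708 / (1 − (1+0.0067708)^−60) = $2,037.91.
Monthly savings = $2,961.44 − $2,037.91 = $923.53.
Break-even = $3,000.00 / $923.53 = 3.25 → 4 months.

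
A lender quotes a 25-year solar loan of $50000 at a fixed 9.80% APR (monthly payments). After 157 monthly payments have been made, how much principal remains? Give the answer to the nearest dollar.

With monthly rate i = 9.8%/12 = 0.0081667, the balance after k of n payments is P · [(1+i)^n − (1+i)^k] / [(1+i)^n − 1].
(1+0.0081667)^300 = 11.47361405 and (1+0.0081667)^157 = 3.58572069, so the balance is 50,000 × (11.47361405 − 3.58572069) / (11.47361405 − 1) = $37,656.02.

$37,656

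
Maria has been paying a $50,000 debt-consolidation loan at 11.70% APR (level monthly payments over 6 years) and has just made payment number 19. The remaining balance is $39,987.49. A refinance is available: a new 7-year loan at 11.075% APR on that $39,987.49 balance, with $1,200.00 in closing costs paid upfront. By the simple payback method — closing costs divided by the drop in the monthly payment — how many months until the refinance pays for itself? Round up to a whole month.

5 months

Current payment = 50,000 × 11.7%/12 / (1 − (1+0.0097500)^−72) = $969.73.
Refinanced payment = 39,987.49 × 0.0092292 / (1 − (1+0.0092292)^−84) = $686.26.
Monthly savings = $969.73 − $686.26 = $283.47.
Break-even = $1,200.00 / $283.47 = 4.23 → 5 months.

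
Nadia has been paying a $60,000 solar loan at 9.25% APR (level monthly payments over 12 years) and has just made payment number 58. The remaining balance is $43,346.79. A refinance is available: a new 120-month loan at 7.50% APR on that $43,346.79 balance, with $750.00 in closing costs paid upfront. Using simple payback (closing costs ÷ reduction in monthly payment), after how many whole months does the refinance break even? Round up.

5 months

Current payment = 60,000 × 9.25%/12 / (1 − (1+0.0077083)^−144) = $691.29.
Refinanced payment = 43,346.79 × 0.0062500 / (1 − (1+0.0062500)^−120) = $514.53.
Monthly savings = $691.29 − $514.53 = $176.76.
Break-even = $750.00 / $176.76 = 4.24 → 5 months.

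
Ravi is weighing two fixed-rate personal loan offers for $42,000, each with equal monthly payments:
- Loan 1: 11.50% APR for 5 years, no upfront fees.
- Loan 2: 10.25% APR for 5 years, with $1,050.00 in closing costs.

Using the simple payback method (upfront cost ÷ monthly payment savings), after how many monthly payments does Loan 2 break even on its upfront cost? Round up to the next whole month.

41 months

Loan 1: monthly rate = 11.5%/12 = 0.0095833; payment = 42,000 × 0.0095833 / (1 − (1+0.0095833)^−60) = $923.69.
Loan 2: at 10.25% the monthly rate is 0.0085417, so the payment is 42,000 × 0.0085417 / (1 − 1.0085417^−60) = $897.55.
Monthly savings = $923.69 − $897.55 = $26.14.
Break-even = $1,050.00 / $26.14 = 40.17 → 41 months.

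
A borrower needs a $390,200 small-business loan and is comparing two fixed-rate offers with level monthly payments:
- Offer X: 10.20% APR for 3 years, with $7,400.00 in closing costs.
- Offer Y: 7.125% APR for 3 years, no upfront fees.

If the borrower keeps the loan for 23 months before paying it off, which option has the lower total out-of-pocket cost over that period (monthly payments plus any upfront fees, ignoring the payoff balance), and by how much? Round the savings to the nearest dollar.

Offer Y by $20,206

Offer X: monthly rate = 10.2%/12 = 0.0085000; payment = 390,200 × 0.0085000 / (1 − (1+0.0085000)^−36) = $12,627.33.
Offer Y: at 7.125% the monthly rate is 0.0059375, so the payment is 390,200 × 0.0059375 / (1 − 1.0059375^−36) = $12,070.56.
Over 23 months: Offer X costs 23 × $12,627.33 + $7,400.00 = $297,828.59; Offer Y costs 23 × $12,070.56 = $277,622.88.
Offer Y is cheaper by $297,828.59 − $277,622.88 = $20,205.71.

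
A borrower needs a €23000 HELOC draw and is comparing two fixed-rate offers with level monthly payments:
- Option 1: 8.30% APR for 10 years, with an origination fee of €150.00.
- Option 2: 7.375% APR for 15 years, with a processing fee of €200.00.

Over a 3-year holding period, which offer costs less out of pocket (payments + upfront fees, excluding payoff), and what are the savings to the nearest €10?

Option 2 by €2,510

Option 1: at 8.30% the monthly rate is 0.0069167, so the payment is 23,000 × 0.0069167 / (1 − 1.0069167^−120) = €282.71.
Option 2: monthly rate = 7.375%/12 = 0.0061458; payment = 23,000 × 0.0061458 / (1 − (1+0.0061458)^−180) = €211.58.
Over 36 months: Option 1 costs 36 × €282.71 + €150.00 = €10,327.56; Option 2 costs 36 × €211.58 + €200.00 = €7,816.88.
Option 2 is cheaper by €10,327.56 − €7,816.88 = €2,510.68.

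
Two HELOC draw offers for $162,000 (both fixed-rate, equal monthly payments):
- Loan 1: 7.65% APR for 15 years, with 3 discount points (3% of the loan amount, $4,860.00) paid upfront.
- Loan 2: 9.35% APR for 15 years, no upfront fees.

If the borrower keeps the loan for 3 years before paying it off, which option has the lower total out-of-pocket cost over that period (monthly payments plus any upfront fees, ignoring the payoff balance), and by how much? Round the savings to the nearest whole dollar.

Loan 1: at 7.65% the monthly rate is 0.0063750, so the payment is 162,000 × 0.0063750 / (1 − 1.0063750^−180) = $1,515.60.
Loan 2: monthly rate = 9.35%/12 = 0.0077917; payment = 162,000 × 0.0077917 / (1 − (1+0.0077917)^−180) = $1,677.01.
Over 36 months: Loan 1 costs 36 × $1,515.60 + $4,860.00 = $59,421.60; Loan 2 costs 36 × $1,677.01 = $60,372.36.
Loan 1 is cheaper by $60,372.36 − $59,421.60 = $950.76.

Loan 1 by $951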